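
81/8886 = 27/2962 =0.01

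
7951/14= 567 + 13/14 = 567.93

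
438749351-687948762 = -249199411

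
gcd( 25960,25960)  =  25960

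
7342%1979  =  1405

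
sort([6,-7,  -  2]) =[-7, - 2,6]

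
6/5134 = 3/2567 =0.00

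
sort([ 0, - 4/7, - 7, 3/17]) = [ - 7, - 4/7, 0, 3/17]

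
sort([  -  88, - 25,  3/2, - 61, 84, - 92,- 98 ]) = [ - 98,  -  92, - 88,  -  61, - 25,  3/2,  84]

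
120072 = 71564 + 48508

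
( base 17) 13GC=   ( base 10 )6064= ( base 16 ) 17b0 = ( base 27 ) 88G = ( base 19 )GF3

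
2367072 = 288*8219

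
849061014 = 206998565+642062449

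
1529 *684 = 1045836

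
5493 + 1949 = 7442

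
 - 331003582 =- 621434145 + 290430563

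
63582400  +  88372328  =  151954728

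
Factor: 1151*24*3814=105357936 = 2^4*3^1*1151^1*1907^1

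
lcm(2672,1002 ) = 8016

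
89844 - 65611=24233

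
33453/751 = 33453/751 = 44.54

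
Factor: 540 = 2^2*3^3*5^1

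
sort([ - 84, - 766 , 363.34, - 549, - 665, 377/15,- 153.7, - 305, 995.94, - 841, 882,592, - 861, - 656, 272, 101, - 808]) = [-861, - 841, - 808, - 766, - 665, - 656,-549, - 305,  -  153.7, - 84,377/15, 101, 272, 363.34  ,  592, 882, 995.94]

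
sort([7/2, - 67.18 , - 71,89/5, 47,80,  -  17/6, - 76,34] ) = [ - 76, - 71, -67.18, - 17/6,7/2,89/5 , 34, 47,80 ]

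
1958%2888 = 1958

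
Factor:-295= - 5^1*59^1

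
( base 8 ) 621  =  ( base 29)do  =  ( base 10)401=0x191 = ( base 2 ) 110010001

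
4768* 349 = 1664032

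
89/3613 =89/3613 =0.02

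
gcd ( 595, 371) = 7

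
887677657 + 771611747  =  1659289404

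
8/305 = 8/305 = 0.03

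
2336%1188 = 1148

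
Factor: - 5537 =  - 7^2 * 113^1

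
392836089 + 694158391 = 1086994480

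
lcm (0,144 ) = 0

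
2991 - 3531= - 540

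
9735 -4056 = 5679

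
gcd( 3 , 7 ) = 1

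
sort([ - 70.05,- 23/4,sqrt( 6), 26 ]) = [ - 70.05, - 23/4, sqrt ( 6),  26 ] 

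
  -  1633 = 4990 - 6623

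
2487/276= 9 + 1/92 =9.01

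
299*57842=17294758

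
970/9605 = 194/1921= 0.10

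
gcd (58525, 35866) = 1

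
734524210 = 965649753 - 231125543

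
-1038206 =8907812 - 9946018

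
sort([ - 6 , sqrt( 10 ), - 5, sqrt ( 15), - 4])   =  [ - 6,-5, - 4,sqrt( 10 ), sqrt( 15)]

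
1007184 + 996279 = 2003463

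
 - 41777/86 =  - 486 + 19/86 = -485.78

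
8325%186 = 141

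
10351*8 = 82808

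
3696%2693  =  1003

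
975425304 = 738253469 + 237171835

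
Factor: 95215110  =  2^1*3^1*5^1*83^1 * 38239^1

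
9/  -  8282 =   -  9/8282 = -0.00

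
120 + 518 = 638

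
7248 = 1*7248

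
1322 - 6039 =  - 4717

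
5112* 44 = 224928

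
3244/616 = 5 + 41/154 =5.27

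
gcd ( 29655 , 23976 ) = 9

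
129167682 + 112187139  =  241354821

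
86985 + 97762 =184747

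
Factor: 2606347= 61^1*42727^1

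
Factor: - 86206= - 2^1 * 43103^1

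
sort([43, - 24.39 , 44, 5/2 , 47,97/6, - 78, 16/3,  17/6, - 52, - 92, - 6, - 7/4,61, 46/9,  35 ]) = [ - 92, - 78, - 52, - 24.39, - 6, - 7/4,  5/2, 17/6,  46/9, 16/3, 97/6,  35, 43, 44,47,  61 ]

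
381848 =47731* 8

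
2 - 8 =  - 6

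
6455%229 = 43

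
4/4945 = 4/4945 = 0.00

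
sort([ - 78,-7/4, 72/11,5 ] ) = [ - 78,  -  7/4,5,72/11 ] 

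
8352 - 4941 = 3411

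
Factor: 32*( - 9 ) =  - 2^5*3^2=-  288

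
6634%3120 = 394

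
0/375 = 0 = 0.00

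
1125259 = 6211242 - 5085983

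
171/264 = 57/88=   0.65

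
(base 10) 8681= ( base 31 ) 911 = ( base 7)34211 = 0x21E9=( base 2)10000111101001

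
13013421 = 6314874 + 6698547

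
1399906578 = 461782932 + 938123646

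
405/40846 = 405/40846  =  0.01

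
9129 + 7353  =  16482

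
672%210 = 42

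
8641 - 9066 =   -  425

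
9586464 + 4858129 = 14444593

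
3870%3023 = 847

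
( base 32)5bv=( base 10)5503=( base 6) 41251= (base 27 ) 7em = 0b1010101111111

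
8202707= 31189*263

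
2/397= 2/397 = 0.01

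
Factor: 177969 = 3^1*11^1 * 5393^1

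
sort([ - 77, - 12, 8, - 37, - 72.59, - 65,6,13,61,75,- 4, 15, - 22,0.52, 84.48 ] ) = [-77, - 72.59, - 65, - 37, - 22, - 12, - 4,  0.52, 6 , 8,  13,15, 61, 75 , 84.48]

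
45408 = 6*7568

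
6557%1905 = 842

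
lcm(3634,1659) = 76314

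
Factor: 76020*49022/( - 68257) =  - 532378920/9751 = - 2^3 * 3^1*5^1 * 7^ ( - 2)*127^1*181^1 * 193^1*199^( - 1 ) 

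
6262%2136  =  1990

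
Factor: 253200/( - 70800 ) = - 211/59 = - 59^ ( - 1 ) * 211^1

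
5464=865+4599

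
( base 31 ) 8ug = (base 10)8634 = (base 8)20672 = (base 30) 9ho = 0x21BA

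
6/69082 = 3/34541 = 0.00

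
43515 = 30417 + 13098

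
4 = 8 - 4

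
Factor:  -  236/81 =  - 2^2 * 3^ ( - 4 )*59^1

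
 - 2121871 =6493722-8615593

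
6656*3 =19968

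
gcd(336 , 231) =21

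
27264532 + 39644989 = 66909521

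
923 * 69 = 63687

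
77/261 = 77/261 = 0.30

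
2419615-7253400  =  - 4833785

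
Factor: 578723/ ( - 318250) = -2^(  -  1 )* 5^ ( -3)*19^(-1)*67^(-1 )*557^1*1039^1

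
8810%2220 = 2150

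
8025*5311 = 42620775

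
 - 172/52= -4 + 9/13  =  - 3.31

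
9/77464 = 9/77464 = 0.00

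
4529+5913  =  10442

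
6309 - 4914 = 1395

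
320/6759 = 320/6759 = 0.05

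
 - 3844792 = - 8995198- - 5150406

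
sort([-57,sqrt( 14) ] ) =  [ - 57,sqrt( 14)]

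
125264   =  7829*16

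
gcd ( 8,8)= 8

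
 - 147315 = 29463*( - 5 ) 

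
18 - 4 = 14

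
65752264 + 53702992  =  119455256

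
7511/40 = 187+31/40 = 187.78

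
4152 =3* 1384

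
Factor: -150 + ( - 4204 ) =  - 4354 =- 2^1 *7^1*311^1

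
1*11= 11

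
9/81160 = 9/81160 = 0.00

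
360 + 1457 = 1817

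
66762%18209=12135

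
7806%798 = 624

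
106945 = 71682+35263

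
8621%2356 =1553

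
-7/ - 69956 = 7/69956 = 0.00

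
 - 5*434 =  - 2170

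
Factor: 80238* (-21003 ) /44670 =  - 3^1*5^( - 1)*43^1*311^1 * 1489^( - 1 ) * 7001^1 = -  280873119/7445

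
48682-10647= 38035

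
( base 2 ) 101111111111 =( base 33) 2r2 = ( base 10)3071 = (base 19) 89C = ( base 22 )67d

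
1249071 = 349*3579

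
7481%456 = 185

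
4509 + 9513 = 14022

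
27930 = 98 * 285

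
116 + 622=738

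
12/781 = 12/781 = 0.02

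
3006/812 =3 +285/406 = 3.70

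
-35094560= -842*41680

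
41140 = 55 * 748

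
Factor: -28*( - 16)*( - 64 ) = - 28672=- 2^12*7^1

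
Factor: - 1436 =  - 2^2*359^1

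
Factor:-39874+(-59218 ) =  - 99092 = - 2^2*7^1*3539^1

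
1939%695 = 549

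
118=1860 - 1742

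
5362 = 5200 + 162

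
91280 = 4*22820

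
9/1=9 = 9.00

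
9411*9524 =89630364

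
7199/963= 7 + 458/963 = 7.48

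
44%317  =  44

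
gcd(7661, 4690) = 1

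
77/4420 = 77/4420 = 0.02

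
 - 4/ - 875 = 4/875 = 0.00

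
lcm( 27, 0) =0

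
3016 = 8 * 377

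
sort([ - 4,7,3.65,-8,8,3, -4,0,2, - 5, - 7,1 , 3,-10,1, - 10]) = [ - 10, -10, - 8, - 7, - 5, - 4, - 4, 0 , 1,1, 2,3,3,3.65,7, 8] 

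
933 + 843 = 1776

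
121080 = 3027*40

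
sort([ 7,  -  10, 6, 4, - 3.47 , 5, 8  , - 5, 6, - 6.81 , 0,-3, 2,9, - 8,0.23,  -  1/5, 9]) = [ - 10 , - 8,-6.81, - 5 , - 3.47, - 3,- 1/5, 0, 0.23, 2 , 4, 5 , 6,6, 7, 8, 9, 9]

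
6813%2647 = 1519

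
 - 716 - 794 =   -  1510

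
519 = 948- 429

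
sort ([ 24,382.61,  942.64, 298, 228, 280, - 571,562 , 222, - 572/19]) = [ - 571, -572/19,24,222, 228 , 280, 298, 382.61,562, 942.64]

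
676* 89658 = 60608808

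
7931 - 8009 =-78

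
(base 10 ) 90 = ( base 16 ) 5a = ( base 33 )2O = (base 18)50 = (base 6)230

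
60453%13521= 6369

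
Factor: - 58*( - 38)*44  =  96976=2^4*11^1 * 19^1*29^1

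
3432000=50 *68640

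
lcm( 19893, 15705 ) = 298395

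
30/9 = 10/3 = 3.33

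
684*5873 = 4017132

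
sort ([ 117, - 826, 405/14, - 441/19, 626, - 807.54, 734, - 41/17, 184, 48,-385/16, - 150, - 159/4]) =[  -  826, - 807.54,-150, - 159/4, -385/16, - 441/19, - 41/17, 405/14, 48, 117, 184,626, 734 ]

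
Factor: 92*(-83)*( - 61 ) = 465796 = 2^2*23^1*61^1*83^1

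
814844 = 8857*92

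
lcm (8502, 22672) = 68016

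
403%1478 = 403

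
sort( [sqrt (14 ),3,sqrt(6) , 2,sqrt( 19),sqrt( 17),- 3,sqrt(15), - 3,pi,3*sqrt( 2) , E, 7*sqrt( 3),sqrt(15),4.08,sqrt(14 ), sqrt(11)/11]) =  [- 3,-3, sqrt( 11 ) /11,2,sqrt (6), E, 3 , pi,sqrt( 14),sqrt( 14),  sqrt( 15),sqrt(15),4.08, sqrt( 17), 3 * sqrt( 2),sqrt(19),7*sqrt( 3)] 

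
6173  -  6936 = -763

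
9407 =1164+8243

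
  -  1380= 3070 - 4450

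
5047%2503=41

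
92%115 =92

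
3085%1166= 753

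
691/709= 691/709 = 0.97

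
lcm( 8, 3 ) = 24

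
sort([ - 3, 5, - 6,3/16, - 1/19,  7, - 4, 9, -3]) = [-6, - 4, - 3, - 3,-1/19,  3/16, 5,7, 9]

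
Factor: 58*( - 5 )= - 2^1*5^1*29^1 = - 290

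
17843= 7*2549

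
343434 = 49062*7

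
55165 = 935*59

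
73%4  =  1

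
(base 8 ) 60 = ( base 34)1e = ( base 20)28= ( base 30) 1i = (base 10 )48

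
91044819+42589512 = 133634331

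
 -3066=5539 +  - 8605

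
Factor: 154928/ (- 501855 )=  - 2^4*3^( - 1 ) * 5^( - 1)*23^1*421^1*33457^( - 1 )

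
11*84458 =929038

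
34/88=17/44 = 0.39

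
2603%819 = 146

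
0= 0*7281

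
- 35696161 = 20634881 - 56331042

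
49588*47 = 2330636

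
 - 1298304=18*(  -  72128 ) 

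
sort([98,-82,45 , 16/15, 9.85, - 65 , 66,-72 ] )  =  [ - 82, - 72,-65,16/15, 9.85,45,66, 98 ] 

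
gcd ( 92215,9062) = 1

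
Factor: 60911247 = 3^1*97^1 *209317^1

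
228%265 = 228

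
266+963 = 1229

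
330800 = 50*6616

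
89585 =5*17917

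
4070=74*55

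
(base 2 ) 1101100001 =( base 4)31201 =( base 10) 865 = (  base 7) 2344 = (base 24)1C1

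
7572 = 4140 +3432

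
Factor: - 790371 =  - 3^3*73^1*401^1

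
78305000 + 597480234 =675785234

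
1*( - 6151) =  - 6151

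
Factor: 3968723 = 11^1*79^1* 4567^1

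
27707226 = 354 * 78269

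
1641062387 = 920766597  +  720295790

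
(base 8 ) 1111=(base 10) 585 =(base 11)492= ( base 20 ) 195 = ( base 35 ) gp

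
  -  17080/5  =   - 3416 = -3416.00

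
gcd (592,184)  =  8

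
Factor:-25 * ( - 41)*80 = 82000 = 2^4*5^3  *41^1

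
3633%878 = 121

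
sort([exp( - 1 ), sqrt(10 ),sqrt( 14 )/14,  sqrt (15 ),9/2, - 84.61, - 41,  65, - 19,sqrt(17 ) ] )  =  [ - 84.61, - 41, -19 , sqrt ( 14)/14,exp(  -  1 ) , sqrt (10),sqrt( 15), sqrt( 17), 9/2,65] 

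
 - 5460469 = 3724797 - 9185266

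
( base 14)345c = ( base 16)238a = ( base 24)fj2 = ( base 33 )8bn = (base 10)9098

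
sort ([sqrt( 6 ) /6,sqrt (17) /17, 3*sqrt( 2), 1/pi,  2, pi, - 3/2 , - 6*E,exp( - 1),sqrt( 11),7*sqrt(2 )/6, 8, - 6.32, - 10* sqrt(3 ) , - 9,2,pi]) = [-10 * sqrt(3 ) ,-6 *E, - 9,- 6.32, - 3/2 , sqrt(17)/17, 1/pi,exp( - 1 ),sqrt( 6 )/6,7*sqrt(2) /6,2, 2,  pi, pi, sqrt (11 ),3*sqrt( 2),  8]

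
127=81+46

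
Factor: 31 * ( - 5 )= - 5^1 * 31^1 = -155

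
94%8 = 6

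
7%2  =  1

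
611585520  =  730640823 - 119055303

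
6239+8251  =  14490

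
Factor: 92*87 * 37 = 2^2*3^1*23^1*29^1 * 37^1 = 296148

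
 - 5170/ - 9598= 2585/4799 = 0.54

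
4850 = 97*50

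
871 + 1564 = 2435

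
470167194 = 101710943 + 368456251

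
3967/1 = 3967= 3967.00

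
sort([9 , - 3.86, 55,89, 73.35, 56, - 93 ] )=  [ - 93,- 3.86, 9, 55 , 56,  73.35, 89 ] 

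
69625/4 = 17406 + 1/4 = 17406.25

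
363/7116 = 121/2372 = 0.05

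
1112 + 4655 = 5767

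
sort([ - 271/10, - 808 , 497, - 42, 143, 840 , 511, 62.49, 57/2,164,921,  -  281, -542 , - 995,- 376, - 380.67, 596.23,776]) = [-995,-808, - 542, - 380.67, - 376, - 281, - 42, - 271/10, 57/2, 62.49,143,164,  497,511,  596.23 , 776, 840, 921]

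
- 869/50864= -1 +4545/4624 = -0.02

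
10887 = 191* 57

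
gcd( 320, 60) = 20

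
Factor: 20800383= 3^1*19^1 * 364919^1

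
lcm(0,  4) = 0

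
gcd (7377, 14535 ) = 3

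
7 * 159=1113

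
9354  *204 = 1908216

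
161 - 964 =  - 803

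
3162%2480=682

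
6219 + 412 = 6631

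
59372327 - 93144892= - 33772565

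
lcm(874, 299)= 11362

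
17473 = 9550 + 7923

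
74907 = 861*87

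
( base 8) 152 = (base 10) 106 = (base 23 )4e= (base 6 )254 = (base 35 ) 31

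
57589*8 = 460712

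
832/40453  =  832/40453=0.02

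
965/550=193/110 = 1.75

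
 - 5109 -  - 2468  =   - 2641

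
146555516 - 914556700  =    -  768001184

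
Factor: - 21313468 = -2^2*11^1 * 484397^1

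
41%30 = 11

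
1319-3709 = -2390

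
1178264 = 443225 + 735039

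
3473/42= 3473/42 = 82.69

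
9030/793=9030/793 = 11.39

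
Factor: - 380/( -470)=2^1*19^1*47^( - 1)= 38/47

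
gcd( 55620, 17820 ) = 540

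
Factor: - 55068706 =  - 2^1*7^1*11^1*353^1*1013^1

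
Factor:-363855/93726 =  - 955/246  =  - 2^( - 1 )*3^( - 1)* 5^1*41^( - 1)*191^1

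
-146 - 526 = - 672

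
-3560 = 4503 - 8063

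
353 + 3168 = 3521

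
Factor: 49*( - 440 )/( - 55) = 2^3  *7^2 = 392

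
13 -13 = 0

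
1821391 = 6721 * 271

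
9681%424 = 353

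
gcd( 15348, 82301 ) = 1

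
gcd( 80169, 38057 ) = 1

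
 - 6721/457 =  - 15 + 134/457 =-14.71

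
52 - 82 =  - 30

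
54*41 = 2214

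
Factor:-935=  - 5^1*11^1 * 17^1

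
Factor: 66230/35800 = 2^( - 2)* 5^(-1)*37^1 = 37/20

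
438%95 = 58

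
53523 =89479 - 35956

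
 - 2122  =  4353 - 6475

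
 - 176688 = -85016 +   -  91672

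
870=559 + 311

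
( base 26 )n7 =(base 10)605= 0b1001011101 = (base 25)o5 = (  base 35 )ha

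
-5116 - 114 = -5230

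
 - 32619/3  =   - 10873 = - 10873.00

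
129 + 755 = 884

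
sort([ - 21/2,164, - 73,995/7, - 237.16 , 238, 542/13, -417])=[ - 417,-237.16,-73,  -  21/2, 542/13,995/7, 164,  238 ]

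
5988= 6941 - 953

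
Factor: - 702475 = -5^2*28099^1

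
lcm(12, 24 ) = 24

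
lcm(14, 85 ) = 1190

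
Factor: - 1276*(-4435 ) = 2^2*5^1*11^1*29^1*887^1 = 5659060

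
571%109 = 26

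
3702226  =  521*7106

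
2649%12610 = 2649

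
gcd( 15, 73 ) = 1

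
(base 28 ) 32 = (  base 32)2M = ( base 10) 86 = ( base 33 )2K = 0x56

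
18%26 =18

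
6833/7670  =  6833/7670 = 0.89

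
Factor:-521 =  - 521^1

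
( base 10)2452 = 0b100110010100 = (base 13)1168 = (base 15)AD7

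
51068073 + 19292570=70360643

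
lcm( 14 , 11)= 154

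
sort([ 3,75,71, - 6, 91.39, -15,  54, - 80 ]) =[ -80 , - 15, - 6,  3,54, 71, 75,91.39]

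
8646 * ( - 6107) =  - 52801122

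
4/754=2/377 = 0.01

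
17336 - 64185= - 46849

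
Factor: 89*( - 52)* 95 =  - 439660 = - 2^2*5^1*13^1*19^1*89^1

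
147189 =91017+56172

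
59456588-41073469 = 18383119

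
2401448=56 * 42883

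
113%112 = 1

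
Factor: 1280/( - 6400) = - 1/5 = - 5^( - 1 )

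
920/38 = 24 + 4/19= 24.21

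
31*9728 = 301568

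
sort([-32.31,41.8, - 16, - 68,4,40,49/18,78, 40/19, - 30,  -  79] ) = [ - 79, - 68, - 32.31, - 30, - 16,40/19,49/18, 4,40,41.8, 78] 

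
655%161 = 11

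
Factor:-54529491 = -3^1*67^1*71^1*3821^1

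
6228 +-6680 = -452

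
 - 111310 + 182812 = 71502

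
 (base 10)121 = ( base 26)4H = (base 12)A1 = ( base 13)94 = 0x79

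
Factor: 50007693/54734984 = 2^( - 3)*3^1*17^2*1699^( - 1 ) * 4027^( - 1)*57679^1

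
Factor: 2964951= 3^3*11^1 *67^1 *149^1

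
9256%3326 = 2604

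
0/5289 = 0 = 0.00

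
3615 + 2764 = 6379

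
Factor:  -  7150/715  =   - 10 = -  2^1*5^1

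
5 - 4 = 1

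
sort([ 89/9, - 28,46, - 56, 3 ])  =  [ -56, - 28,3,89/9,46 ]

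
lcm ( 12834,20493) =1270566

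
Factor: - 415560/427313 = -2^3 * 3^1*5^1*37^( - 1 ) * 3463^1*11549^( - 1) 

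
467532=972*481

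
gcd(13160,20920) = 40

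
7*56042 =392294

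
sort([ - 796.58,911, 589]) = [ - 796.58, 589,  911]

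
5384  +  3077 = 8461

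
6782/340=19+161/170 = 19.95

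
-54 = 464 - 518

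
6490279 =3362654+3127625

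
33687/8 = 33687/8 = 4210.88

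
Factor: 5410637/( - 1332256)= - 2^(-5)*17^(-1 )*31^( - 1 ) * 79^( - 1 ) * 149^1 * 36313^1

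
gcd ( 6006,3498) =66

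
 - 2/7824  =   - 1/3912=-  0.00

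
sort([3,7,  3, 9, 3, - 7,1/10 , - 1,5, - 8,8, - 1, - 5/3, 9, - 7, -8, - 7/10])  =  [ - 8,-8, - 7, - 7, - 5/3,- 1, - 1 , - 7/10 , 1/10,3,3,  3,5,7,  8 , 9,9]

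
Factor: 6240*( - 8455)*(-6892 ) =363616406400 = 2^7*3^1*5^2*13^1*19^1 * 89^1*1723^1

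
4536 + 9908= 14444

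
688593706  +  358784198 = 1047377904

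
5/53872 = 5/53872 = 0.00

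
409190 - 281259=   127931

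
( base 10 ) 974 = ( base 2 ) 1111001110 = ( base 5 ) 12344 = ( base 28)16m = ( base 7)2561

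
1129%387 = 355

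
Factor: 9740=2^2 * 5^1 * 487^1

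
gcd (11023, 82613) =1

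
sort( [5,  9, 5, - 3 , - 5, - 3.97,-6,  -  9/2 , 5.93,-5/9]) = [ - 6, - 5,-9/2, - 3.97,-3,-5/9, 5, 5, 5.93, 9]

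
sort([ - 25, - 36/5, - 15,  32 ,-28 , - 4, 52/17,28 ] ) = [ - 28, - 25,  -  15, - 36/5, - 4, 52/17 , 28, 32 ]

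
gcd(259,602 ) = 7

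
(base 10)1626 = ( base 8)3132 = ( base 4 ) 121122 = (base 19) 49B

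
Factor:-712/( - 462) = 356/231 = 2^2 * 3^( - 1 )*7^( - 1)*11^ (-1)*89^1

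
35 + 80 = 115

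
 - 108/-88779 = 36/29593 = 0.00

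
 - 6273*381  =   - 2390013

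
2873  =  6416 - 3543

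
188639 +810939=999578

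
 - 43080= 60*( - 718)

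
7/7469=1/1067 = 0.00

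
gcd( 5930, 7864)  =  2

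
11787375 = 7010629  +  4776746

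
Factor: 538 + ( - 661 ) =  - 123 = -3^1*  41^1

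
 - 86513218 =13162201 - 99675419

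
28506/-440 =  - 65+47/220 = - 64.79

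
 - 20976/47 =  - 20976/47  =  -446.30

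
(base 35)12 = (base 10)37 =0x25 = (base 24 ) 1d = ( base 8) 45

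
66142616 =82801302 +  - 16658686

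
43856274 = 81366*539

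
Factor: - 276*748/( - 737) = 2^4*3^1*17^1*23^1*67^( - 1) = 18768/67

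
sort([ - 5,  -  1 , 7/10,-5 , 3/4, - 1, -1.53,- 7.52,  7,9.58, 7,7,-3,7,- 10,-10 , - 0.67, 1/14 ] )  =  [-10, - 10, - 7.52, - 5,  -  5, -3,-1.53 , - 1,-1, - 0.67 , 1/14,7/10, 3/4,  7 , 7, 7, 7 , 9.58]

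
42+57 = 99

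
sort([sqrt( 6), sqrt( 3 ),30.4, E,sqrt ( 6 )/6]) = [ sqrt( 6 )/6,  sqrt( 3),sqrt( 6 ), E, 30.4]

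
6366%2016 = 318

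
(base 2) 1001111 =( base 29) 2l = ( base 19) 43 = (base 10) 79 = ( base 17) 4b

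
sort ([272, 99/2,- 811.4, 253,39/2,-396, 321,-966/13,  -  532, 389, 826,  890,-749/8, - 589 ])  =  [-811.4, - 589,  -  532,-396, -749/8, - 966/13, 39/2, 99/2,253, 272, 321, 389,826,890 ]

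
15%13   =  2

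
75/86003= 75/86003 = 0.00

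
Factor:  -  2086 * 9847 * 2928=- 2^5*3^1*7^1*43^1*61^1* 149^1*229^1 = - 60143585376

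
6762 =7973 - 1211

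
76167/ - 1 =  - 76167/1 = -76167.00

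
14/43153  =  14/43153 = 0.00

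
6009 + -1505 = 4504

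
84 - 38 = 46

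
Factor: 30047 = 30047^1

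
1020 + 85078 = 86098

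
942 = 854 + 88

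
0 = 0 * 45863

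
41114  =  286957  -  245843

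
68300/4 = 17075  =  17075.00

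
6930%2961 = 1008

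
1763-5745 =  - 3982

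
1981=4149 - 2168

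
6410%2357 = 1696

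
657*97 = 63729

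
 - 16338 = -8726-7612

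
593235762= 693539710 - 100303948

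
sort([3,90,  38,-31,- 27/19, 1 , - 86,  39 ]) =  [ - 86, - 31,  -  27/19,1, 3,38,  39, 90 ]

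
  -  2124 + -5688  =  - 7812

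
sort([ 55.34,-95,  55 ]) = [ - 95, 55, 55.34]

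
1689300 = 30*56310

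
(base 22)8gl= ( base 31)4CT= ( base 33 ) 3TL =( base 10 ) 4245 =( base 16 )1095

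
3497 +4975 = 8472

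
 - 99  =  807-906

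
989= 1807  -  818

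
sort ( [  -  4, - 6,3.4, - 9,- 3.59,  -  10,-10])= [ - 10, - 10,  -  9, - 6, - 4,-3.59, 3.4 ] 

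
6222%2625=972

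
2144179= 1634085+510094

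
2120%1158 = 962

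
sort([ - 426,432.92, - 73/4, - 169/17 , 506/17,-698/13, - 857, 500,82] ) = [  -  857, - 426, - 698/13 , - 73/4, - 169/17, 506/17, 82, 432.92,500] 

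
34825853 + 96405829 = 131231682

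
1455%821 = 634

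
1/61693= 1/61693 = 0.00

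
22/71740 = 11/35870= 0.00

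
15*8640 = 129600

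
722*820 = 592040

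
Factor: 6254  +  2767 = 9021 = 3^1*31^1*97^1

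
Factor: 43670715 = 3^1*5^1*11^2*24061^1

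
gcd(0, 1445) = 1445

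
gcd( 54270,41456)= 2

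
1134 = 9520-8386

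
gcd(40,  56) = 8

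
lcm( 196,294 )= 588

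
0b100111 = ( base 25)1e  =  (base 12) 33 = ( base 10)39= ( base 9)43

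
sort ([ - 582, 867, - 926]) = [ - 926, - 582,  867 ] 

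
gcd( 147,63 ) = 21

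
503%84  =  83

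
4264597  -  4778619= - 514022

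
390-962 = -572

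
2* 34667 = 69334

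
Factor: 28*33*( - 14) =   -  12936  =  - 2^3*3^1*7^2 * 11^1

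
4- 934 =-930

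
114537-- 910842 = 1025379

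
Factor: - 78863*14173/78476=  - 2^( - 2)*17^1 * 23^ ( - 1)*853^( - 1)*4639^1*14173^1 = -1117725299/78476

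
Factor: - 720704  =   - 2^6*11261^1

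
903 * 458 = 413574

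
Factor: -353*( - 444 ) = 156732=2^2 * 3^1 * 37^1 * 353^1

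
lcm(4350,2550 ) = 73950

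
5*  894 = 4470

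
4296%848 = 56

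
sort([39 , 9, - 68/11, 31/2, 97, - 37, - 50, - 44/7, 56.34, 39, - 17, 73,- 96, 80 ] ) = [-96, - 50, -37,-17,-44/7, - 68/11, 9,31/2,  39, 39,56.34 , 73, 80, 97]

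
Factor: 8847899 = 8847899^1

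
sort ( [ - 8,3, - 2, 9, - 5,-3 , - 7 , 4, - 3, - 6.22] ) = [  -  8 , - 7,-6.22, - 5, -3, - 3,-2,3,4,9] 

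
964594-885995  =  78599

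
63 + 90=153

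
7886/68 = 3943/34 =115.97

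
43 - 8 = 35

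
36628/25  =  36628/25  =  1465.12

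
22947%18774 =4173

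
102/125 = 102/125 = 0.82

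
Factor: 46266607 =83^1*113^1 * 4933^1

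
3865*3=11595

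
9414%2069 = 1138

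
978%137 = 19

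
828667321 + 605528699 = 1434196020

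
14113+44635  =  58748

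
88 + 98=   186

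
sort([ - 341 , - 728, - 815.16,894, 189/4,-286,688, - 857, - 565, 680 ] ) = [ - 857, - 815.16 , - 728, - 565,  -  341, - 286,189/4, 680, 688, 894 ]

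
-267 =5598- 5865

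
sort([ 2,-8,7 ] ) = [ - 8,2, 7 ] 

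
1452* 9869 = 14329788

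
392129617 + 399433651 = 791563268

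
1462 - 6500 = - 5038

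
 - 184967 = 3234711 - 3419678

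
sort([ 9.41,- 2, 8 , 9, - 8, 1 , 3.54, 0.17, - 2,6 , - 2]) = [  -  8,-2,-2, - 2,0.17, 1,3.54,  6, 8,9, 9.41 ] 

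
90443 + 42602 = 133045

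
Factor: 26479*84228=2^2*3^1*7019^1*26479^1 = 2230273212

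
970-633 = 337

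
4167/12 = 347+1/4 = 347.25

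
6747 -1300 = 5447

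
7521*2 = 15042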